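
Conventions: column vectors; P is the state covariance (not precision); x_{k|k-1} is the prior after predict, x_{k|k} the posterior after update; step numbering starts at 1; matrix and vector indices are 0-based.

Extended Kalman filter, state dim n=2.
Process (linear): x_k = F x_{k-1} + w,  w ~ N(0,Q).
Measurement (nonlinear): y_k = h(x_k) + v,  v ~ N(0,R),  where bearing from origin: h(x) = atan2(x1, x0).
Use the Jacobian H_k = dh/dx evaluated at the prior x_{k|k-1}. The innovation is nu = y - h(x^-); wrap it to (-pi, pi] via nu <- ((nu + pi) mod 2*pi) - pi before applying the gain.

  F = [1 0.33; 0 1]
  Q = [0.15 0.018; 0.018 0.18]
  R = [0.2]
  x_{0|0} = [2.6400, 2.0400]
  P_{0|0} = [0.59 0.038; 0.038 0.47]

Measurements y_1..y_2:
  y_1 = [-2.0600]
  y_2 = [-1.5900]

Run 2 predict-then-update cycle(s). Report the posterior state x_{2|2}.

step 1: x^-=[3.3132, 2.0400]  P^-=[0.8163 0.2111; 0.2111 0.6500]  H_jac=[-0.1348 0.2189]  S=[0.2335]  K=[-0.2732; 0.4874]  nu=[-2.6119]  x^+=[4.0268, 0.7670]  P^+=[0.7988 0.2422; 0.2422 0.5945]
step 2: x^-=[4.2799, 0.7670]  P^-=[1.1734 0.4564; 0.4564 0.7745]  H_jac=[-0.0406 0.2264]  S=[0.2332]  K=[0.2389; 0.6724]  nu=[-1.7673]  x^+=[3.8577, -0.4213]  P^+=[1.1601 0.4189; 0.4189 0.6691]

x_post = [3.8577, -0.4213]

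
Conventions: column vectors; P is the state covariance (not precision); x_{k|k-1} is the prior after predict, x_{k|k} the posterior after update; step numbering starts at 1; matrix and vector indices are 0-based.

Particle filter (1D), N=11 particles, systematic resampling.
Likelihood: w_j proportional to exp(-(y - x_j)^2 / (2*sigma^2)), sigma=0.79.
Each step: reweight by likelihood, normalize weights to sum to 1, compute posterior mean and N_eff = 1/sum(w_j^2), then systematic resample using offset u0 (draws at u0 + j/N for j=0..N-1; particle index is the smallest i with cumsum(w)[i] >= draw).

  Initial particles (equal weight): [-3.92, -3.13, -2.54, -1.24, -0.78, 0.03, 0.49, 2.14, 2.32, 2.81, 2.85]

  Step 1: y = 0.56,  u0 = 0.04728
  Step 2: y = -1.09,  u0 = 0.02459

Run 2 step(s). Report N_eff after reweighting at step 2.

N_eff = 6.3345

step 1: w=[0.0000, 0.0000, 0.0002, 0.0316, 0.1006, 0.3386, 0.4224, 0.0574, 0.0355, 0.0073, 0.0064]  mean=0.3427  Neff=3.2378  idx=[4, 5, 5, 5, 5, 6, 6, 6, 6, 6, 8]
step 2: w=[0.3019, 0.1194, 0.1194, 0.1194, 0.1194, 0.0441, 0.0441, 0.0441, 0.0441, 0.0441, 0.0000]  mean=-0.1130  Neff=6.3345  idx=[0, 0, 0, 0, 1, 2, 3, 4, 4, 6, 8]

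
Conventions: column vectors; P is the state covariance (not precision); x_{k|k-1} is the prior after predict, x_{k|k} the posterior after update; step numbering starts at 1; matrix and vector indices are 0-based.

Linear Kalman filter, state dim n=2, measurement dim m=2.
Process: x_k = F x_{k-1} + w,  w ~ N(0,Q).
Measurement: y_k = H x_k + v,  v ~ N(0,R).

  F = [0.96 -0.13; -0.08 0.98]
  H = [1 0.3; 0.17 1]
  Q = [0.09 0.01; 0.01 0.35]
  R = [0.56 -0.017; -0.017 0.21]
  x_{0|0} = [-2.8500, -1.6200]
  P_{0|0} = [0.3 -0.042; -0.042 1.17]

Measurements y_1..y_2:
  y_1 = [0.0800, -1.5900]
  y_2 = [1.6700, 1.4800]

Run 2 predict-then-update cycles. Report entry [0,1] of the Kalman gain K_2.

step 1: x^-=[-2.5254, -1.3596]  P^-=[0.3967 -0.2020; -0.2020 1.4822]  S=[0.9689 0.2827; 0.2827 1.6349]  K=[0.3906 -0.1499; -0.0085 0.8870]  nu=[3.0133, 0.1989]  x^+=[-1.3781, -1.2086]  P^+=[0.2453 -0.0798; -0.0798 0.2000]
step 2: x^-=[-1.1658, -1.0742]  P^-=[0.3393 -0.1102; -0.1102 0.5561]  S=[0.8832 0.0917; 0.0917 0.7385]  K=[0.3588 -0.1157; -0.0116 0.7292]  nu=[3.1581, 2.7524]  x^+=[-0.3513, 0.8961]  P^+=[0.2234 -0.0684; -0.0684 0.1649]

K[0,1] = -0.1157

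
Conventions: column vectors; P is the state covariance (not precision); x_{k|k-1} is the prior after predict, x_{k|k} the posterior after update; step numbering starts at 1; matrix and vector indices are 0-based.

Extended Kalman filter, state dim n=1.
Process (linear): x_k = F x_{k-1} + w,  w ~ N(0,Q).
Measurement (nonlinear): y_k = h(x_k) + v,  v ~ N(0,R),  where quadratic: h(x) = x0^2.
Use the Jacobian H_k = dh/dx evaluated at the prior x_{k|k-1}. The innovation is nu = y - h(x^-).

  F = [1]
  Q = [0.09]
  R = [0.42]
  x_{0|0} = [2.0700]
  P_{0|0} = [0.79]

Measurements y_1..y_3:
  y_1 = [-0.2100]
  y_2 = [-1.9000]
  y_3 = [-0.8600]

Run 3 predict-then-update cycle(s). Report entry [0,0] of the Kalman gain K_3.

K[0,0] = 0.1592

step 1: x^-=[2.0700]  P^-=[0.8800]  H_jac=[4.1400]  S=[15.5028]  K=[0.2350]  nu=[-4.4949]  x^+=[1.0137]  P^+=[0.0238]
step 2: x^-=[1.0137]  P^-=[0.1138]  H_jac=[2.0274]  S=[0.8879]  K=[0.2599]  nu=[-2.9276]  x^+=[0.2527]  P^+=[0.0538]
step 3: x^-=[0.2527]  P^-=[0.1438]  H_jac=[0.5054]  S=[0.4567]  K=[0.1592]  nu=[-0.9239]  x^+=[0.1057]  P^+=[0.1323]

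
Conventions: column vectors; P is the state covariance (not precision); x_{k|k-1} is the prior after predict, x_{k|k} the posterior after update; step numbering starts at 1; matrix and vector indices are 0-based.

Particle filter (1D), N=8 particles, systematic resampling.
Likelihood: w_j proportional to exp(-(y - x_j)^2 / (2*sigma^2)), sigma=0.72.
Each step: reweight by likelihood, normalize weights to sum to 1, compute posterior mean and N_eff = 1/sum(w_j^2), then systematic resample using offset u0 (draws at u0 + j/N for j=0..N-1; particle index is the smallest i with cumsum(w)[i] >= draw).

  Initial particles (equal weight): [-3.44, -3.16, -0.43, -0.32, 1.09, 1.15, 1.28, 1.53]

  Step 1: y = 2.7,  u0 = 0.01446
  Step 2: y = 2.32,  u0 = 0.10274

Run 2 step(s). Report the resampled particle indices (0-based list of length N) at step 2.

resampled_idx = [1, 2, 3, 5, 5, 6, 7, 7]

step 1: w=[0.0000, 0.0000, 0.0001, 0.0003, 0.1389, 0.1668, 0.2420, 0.4519]  mean=1.3443  Neff=3.2267  idx=[4, 5, 5, 6, 6, 7, 7, 7]
step 2: w=[0.0746, 0.0857, 0.0857, 0.1131, 0.1131, 0.1759, 0.1759, 0.1759]  mean=1.3754  Neff=7.2116  idx=[1, 2, 3, 5, 5, 6, 7, 7]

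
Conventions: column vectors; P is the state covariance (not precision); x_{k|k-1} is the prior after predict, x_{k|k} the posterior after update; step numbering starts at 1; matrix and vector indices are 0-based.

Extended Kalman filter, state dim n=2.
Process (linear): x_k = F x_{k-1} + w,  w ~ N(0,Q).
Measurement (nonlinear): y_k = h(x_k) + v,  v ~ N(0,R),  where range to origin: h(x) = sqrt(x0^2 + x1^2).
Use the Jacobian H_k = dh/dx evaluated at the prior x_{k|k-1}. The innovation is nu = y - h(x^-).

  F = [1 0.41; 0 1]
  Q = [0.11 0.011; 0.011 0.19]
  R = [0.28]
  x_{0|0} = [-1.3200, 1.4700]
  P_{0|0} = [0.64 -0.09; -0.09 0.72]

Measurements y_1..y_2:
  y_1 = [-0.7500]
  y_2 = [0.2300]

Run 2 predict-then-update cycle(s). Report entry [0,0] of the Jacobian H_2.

H_jac[0,0] = -0.8680

step 1: x^-=[-0.7173, 1.4700]  P^-=[0.7972 0.2162; 0.2162 0.9100]  H_jac=[-0.4385 0.8987]  S=[0.9979]  K=[-0.1556; 0.7245]  nu=[-2.3857]  x^+=[-0.3460, -0.2585]  P^+=[0.7731 0.3287; 0.3287 0.3861]
step 2: x^-=[-0.4520, -0.2585]  P^-=[1.2175 0.4980; 0.4980 0.5761]  H_jac=[-0.8680 -0.4965]  S=[1.7687]  K=[-0.7373; -0.4062]  nu=[-0.2907]  x^+=[-0.2376, -0.1405]  P^+=[0.2559 -0.0316; -0.0316 0.2844]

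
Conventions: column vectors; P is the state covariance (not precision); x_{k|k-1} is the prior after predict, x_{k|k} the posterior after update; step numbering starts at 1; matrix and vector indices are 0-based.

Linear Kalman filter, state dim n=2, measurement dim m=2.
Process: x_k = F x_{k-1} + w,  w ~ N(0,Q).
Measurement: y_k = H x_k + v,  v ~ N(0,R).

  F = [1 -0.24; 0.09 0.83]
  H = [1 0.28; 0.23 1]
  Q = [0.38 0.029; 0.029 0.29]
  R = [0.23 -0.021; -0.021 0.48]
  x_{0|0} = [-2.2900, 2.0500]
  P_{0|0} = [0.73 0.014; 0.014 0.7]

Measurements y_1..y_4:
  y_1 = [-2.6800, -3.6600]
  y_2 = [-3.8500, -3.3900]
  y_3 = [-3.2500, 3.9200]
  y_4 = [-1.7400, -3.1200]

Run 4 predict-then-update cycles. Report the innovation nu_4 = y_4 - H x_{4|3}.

innov = [1.4201, -3.0276]

step 1: x^-=[-2.7820, 1.4954]  P^-=[1.1436 -0.0334; -0.0334 0.7802]  S=[1.4161 0.4249; 0.4249 1.3054]  K=[0.8292 -0.0940; -0.0520 0.6088]  nu=[-0.3167, -4.5155]  x^+=[-2.6200, -1.2370]  P^+=[0.2247 -0.1142; -0.1142 0.3196]
step 2: x^-=[-2.3232, -1.2625]  P^-=[0.6779 -0.1068; -0.1068 0.4949]  S=[0.8869 0.1598; 0.1598 0.9616]  K=[0.7437 -0.0725; -0.0539 0.4981]  nu=[-1.1733, -1.5932]  x^+=[-3.0803, -1.9928]  P^+=[0.1995 -0.0963; -0.0963 0.2624]
step 3: x^-=[-2.6020, -1.9312]  P^-=[0.6409 -0.0832; -0.0832 0.4580]  S=[0.8602 0.1661; 0.1661 0.9336]  K=[0.7297 -0.0610; -0.0397 0.4771]  nu=[-0.1073, 6.4497]  x^+=[-3.0739, 1.1503]  P^+=[0.1941 -0.0893; -0.0893 0.2504]
step 4: x^-=[-3.3500, 0.6781]  P^-=[0.6314 -0.0756; -0.0756 0.4507]  S=[0.8544 0.1700; 0.1700 0.9294]  K=[0.7257 -0.0578; -0.0348 0.4726]  nu=[1.4201, -3.0276]  x^+=[-2.1444, -0.8023]  P^+=[0.1926 -0.0873; -0.0873 0.2477]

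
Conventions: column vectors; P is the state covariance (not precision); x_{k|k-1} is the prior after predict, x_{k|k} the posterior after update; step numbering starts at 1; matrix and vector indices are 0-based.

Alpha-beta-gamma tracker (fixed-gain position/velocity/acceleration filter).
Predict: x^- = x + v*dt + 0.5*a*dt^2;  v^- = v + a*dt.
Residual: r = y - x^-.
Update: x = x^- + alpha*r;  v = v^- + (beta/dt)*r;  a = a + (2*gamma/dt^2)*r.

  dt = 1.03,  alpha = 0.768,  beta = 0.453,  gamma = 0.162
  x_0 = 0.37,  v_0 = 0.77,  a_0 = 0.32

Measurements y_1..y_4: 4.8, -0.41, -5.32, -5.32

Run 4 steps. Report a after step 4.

step 1: x_pred=1.3328  r=3.4672  x^+=3.9956  v^+=2.6245  a^+=1.3789
step 2: x_pred=7.4303  r=-7.8403  x^+=1.4089  v^+=0.5965  a^+=-1.0155
step 3: x_pred=1.4847  r=-6.8047  x^+=-3.7413  v^+=-3.4422  a^+=-3.0937
step 4: x_pred=-8.9279  r=3.6079  x^+=-6.1570  v^+=-5.0420  a^+=-1.9919

a_post = -1.9919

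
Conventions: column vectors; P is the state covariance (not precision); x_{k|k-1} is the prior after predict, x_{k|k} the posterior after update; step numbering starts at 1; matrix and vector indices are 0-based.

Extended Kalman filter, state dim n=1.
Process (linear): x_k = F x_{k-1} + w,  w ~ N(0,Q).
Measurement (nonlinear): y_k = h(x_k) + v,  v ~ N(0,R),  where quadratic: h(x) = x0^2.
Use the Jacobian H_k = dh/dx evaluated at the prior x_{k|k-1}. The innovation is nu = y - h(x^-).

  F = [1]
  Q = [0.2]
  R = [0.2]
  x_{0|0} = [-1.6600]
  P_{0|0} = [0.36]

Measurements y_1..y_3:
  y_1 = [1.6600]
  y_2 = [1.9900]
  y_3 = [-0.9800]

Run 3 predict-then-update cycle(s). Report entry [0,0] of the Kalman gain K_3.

step 1: x^-=[-1.6600]  P^-=[0.5600]  H_jac=[-3.3200]  S=[6.3725]  K=[-0.2918]  nu=[-1.0956]  x^+=[-1.3404]  P^+=[0.0176]
step 2: x^-=[-1.3404]  P^-=[0.2176]  H_jac=[-2.6807]  S=[1.7635]  K=[-0.3307]  nu=[0.1934]  x^+=[-1.4043]  P^+=[0.0247]
step 3: x^-=[-1.4043]  P^-=[0.2247]  H_jac=[-2.8087]  S=[1.9724]  K=[-0.3199]  nu=[-2.9522]  x^+=[-0.4598]  P^+=[0.0228]

K[0,0] = -0.3199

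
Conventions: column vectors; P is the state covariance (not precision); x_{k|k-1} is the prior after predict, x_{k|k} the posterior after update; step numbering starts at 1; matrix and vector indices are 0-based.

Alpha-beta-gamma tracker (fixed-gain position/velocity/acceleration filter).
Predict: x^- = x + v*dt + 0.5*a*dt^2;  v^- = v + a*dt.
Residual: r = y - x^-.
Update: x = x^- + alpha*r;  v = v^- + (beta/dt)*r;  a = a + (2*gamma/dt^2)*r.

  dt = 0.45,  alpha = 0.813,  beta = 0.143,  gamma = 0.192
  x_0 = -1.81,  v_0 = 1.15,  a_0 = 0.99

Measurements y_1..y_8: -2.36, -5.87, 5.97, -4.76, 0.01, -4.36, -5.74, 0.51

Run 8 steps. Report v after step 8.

v_post = -6.2785

step 1: x_pred=-1.1923  r=-1.1677  x^+=-2.1416  v^+=1.2244  a^+=-1.2244
step 2: x_pred=-1.7146  r=-4.1554  x^+=-5.0929  v^+=-0.6470  a^+=-9.1042
step 3: x_pred=-6.3059  r=12.2759  x^+=3.6744  v^+=-0.8429  a^+=14.1745
step 4: x_pred=4.7303  r=-9.4903  x^+=-2.9853  v^+=2.5198  a^+=-3.8218
step 5: x_pred=-2.2384  r=2.2484  x^+=-0.4104  v^+=1.5145  a^+=0.4418
step 6: x_pred=0.3158  r=-4.6758  x^+=-3.4856  v^+=0.2274  a^+=-8.4250
step 7: x_pred=-4.2363  r=-1.5037  x^+=-5.4588  v^+=-4.0417  a^+=-11.2764
step 8: x_pred=-8.4193  r=8.9293  x^+=-1.1598  v^+=-6.2785  a^+=5.6562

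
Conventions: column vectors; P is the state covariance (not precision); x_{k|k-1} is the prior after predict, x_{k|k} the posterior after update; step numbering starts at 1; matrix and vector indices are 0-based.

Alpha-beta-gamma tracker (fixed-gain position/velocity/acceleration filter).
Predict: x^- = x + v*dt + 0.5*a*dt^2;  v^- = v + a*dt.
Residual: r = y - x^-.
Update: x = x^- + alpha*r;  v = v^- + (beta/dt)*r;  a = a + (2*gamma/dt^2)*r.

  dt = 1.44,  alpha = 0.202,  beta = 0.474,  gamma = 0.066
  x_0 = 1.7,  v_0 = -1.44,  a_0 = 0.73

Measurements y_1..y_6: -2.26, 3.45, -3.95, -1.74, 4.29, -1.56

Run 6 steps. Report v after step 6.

step 1: x_pred=0.3833  r=-2.6433  x^+=-0.1507  v^+=-1.2589  a^+=0.5617
step 2: x_pred=-1.3810  r=4.8310  x^+=-0.4052  v^+=1.1402  a^+=0.8693
step 3: x_pred=2.1380  r=-6.0880  x^+=0.9083  v^+=0.3880  a^+=0.4817
step 4: x_pred=1.9664  r=-3.7064  x^+=1.2177  v^+=-0.1383  a^+=0.2458
step 5: x_pred=1.2733  r=3.0167  x^+=1.8827  v^+=1.2086  a^+=0.4378
step 6: x_pred=4.0770  r=-5.6370  x^+=2.9383  v^+=-0.0165  a^+=0.0790

v_post = -0.0165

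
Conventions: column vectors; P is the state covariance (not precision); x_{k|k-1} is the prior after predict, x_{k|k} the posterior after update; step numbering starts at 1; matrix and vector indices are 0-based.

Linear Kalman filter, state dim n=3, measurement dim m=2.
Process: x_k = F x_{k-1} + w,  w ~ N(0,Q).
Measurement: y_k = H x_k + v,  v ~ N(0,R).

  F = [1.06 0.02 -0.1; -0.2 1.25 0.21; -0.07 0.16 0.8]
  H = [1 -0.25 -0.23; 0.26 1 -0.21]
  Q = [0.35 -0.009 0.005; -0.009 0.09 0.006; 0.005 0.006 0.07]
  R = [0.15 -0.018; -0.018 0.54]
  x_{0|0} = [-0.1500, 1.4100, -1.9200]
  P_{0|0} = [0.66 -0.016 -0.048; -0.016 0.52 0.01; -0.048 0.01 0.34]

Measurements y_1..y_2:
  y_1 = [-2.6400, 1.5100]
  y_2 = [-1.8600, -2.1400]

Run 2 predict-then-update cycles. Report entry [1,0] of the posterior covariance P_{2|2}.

step 1: x^-=[0.0612, 1.3893, -1.2999]  P^-=[1.1046 -0.1770 -0.1132; -0.1770 0.9612 0.1970; -0.1132 0.1970 0.3124]  S=[1.4945 -0.1260; -0.1260 1.4272]  K=[0.8000 0.1645; -0.2599 0.5893; -0.1519 0.0580]  nu=[-2.6529, -0.1682]  x^+=[-2.0888, 1.9797, -0.9066]  P^+=[0.1426 0.0494 0.0575; 0.0494 0.3260 0.0760; 0.0575 0.0760 0.2709]
step 2: x^-=[-2.0839, 2.7020, -0.2624]  P^-=[0.5027 0.0332 0.0312; 0.0332 0.6274 0.1813; 0.0312 0.1813 0.2644]  S=[0.6957 -0.0409; -0.0409 1.1508]  K=[0.7098 0.1620; -0.2075 0.5123; -0.1010 0.1128]  nu=[0.8391, -4.3552]  x^+=[-2.1939, 0.2968, -0.8384]  P^+=[0.1314 0.0537 0.0627; 0.0537 0.2868 0.0972; 0.0627 0.0972 0.2417]

P_post[1,0] = 0.0537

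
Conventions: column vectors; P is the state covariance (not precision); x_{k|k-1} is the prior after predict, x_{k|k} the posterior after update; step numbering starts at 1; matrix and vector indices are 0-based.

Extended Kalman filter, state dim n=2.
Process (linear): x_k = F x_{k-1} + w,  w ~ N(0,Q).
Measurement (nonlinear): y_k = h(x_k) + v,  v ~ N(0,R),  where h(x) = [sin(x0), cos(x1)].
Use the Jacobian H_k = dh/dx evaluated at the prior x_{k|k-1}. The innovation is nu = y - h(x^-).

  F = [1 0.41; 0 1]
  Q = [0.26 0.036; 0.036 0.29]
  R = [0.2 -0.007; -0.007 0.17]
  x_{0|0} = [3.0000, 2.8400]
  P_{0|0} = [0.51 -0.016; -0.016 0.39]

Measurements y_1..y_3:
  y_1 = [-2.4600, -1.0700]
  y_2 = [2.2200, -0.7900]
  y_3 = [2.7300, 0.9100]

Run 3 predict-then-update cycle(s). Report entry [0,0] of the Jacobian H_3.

step 1: x^-=[4.1644, 2.8400]  P^-=[0.8224 0.1799; 0.1799 0.6800]  H_jac=[-0.5210 0.0000; 0.0000 -0.2970]  S=[0.4232 0.0208; 0.0208 0.2300]  K=[-1.0054 -0.1412; -0.1790 -0.8620]  nu=[-1.6064, -0.1151]  x^+=[5.7958, 3.2268]  P^+=[0.3841 0.0571; 0.0571 0.4891]
step 2: x^-=[7.1188, 3.2268]  P^-=[0.7732 0.2937; 0.2937 0.7791]  H_jac=[0.6707 0.0000; 0.0000 0.0851]  S=[0.5478 0.0098; 0.0098 0.1756]  K=[0.9450 0.0898; 0.3532 0.3579]  nu=[1.4783, 0.2064]  x^+=[8.5344, 3.8228]  P^+=[0.2809 0.1016; 0.1016 0.6858]
step 3: x^-=[10.1017, 3.8228]  P^-=[0.7394 0.4188; 0.4188 0.9758]  H_jac=[-0.7795 0.0000; 0.0000 0.6297]  S=[0.6493 -0.2126; -0.2126 0.5569]  K=[-0.8373 0.1539; -0.1618 1.0416]  nu=[3.3564, 1.6868]  x^+=[7.5509, 5.0368]  P^+=[0.2162 0.0509; 0.0509 0.2830]

H_jac[0,0] = -0.7795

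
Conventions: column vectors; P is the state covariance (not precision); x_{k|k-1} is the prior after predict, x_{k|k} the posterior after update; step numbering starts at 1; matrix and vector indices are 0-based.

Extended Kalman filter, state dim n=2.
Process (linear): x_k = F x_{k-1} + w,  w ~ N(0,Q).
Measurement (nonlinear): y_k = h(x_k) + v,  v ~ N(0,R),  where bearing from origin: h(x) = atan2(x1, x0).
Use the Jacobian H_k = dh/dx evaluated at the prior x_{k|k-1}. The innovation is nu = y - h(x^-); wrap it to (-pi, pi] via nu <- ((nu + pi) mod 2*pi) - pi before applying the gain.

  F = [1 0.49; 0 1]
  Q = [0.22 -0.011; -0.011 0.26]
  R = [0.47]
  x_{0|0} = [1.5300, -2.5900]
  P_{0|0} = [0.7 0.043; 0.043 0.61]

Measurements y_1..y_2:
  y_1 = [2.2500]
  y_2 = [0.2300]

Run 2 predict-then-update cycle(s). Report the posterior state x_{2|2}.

step 1: x^-=[0.2609, -2.5900]  P^-=[1.1086 0.3309; 0.3309 0.8700]  H_jac=[0.3822 0.0385]  S=[0.6430]  K=[0.6788; 0.2488]  nu=[-2.5628]  x^+=[-1.4788, -3.2276]  P^+=[0.8123 0.2223; 0.2223 0.8302]
step 2: x^-=[-3.0603, -3.2276]  P^-=[1.4495 0.6181; 0.6181 1.0902]  H_jac=[0.1632 -0.1547]  S=[0.5035]  K=[0.2798; -0.1347]  nu=[2.5596]  x^+=[-2.3441, -3.5723]  P^+=[1.4101 0.6371; 0.6371 1.0811]

x_post = [-2.3441, -3.5723]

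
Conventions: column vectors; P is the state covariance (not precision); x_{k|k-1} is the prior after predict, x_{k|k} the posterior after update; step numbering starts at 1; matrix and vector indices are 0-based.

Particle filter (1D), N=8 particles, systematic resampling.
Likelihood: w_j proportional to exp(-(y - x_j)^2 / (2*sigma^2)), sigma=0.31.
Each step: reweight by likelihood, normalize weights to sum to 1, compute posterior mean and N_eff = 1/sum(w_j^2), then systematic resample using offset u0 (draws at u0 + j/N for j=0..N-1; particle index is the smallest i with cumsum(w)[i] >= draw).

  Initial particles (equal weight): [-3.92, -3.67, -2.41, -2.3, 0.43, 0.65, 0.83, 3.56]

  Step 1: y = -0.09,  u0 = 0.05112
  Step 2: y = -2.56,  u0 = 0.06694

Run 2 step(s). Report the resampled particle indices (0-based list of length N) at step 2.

step 1: w=[0.0000, 0.0000, 0.0000, 0.0000, 0.7774, 0.1838, 0.0388, 0.0000]  mean=0.4860  Neff=1.5634  idx=[4, 4, 4, 4, 4, 4, 5, 5]
step 2: w=[0.1666, 0.1666, 0.1666, 0.1666, 0.1666, 0.1666, 0.0001, 0.0001]  mean=0.4301  Neff=6.0033  idx=[0, 1, 1, 2, 3, 4, 4, 5]

resampled_idx = [0, 1, 1, 2, 3, 4, 4, 5]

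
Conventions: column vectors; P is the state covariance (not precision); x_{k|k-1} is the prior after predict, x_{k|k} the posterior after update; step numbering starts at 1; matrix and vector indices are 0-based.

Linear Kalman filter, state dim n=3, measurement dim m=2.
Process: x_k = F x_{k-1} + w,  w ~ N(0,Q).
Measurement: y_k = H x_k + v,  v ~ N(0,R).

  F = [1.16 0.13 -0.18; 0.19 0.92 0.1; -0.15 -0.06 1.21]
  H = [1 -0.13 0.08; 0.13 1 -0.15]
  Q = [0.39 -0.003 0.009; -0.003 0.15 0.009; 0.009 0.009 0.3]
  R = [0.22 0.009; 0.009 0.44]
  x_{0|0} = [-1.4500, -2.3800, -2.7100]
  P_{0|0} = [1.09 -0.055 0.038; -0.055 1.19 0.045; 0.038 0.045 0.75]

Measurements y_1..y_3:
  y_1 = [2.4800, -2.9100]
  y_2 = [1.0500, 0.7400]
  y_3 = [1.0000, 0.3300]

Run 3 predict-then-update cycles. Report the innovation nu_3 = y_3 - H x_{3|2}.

step 1: x^-=[-1.5036, -2.7361, -2.9188]  P^-=[1.8666 0.3022 -0.2865; 0.3022 1.1946 0.0692; -0.2865 0.0692 1.4056]  S=[1.9899 0.4235; 0.4235 1.7667]  K=[0.8809 0.1216; -0.0746 0.7104; -0.0742 -0.0835]  nu=[3.8614, -0.4163]  x^+=[1.8472, -3.3197, -3.1706]  P^+=[0.2057 0.0192 -0.1035; 0.0192 0.3368 0.1826; -0.1035 0.1826 1.3771]
step 2: x^-=[2.2820, -3.0202, -3.9144]  P^-=[0.7575 0.0424 -0.4484; 0.0424 0.4926 0.3283; -0.4484 0.3283 2.3334]  S=[0.9112 0.1524; 0.1524 0.9280]  K=[0.7696 0.0979; -0.0780 0.4966; -0.3287 -0.0323]  nu=[-1.3114, 2.8764]  x^+=[1.5544, -1.4897, -3.5761]  P^+=[0.1860 -0.0051 -0.2063; -0.0051 0.2701 0.3443; -0.2063 0.3443 2.2307]
step 3: x^-=[2.2532, -1.4328, -4.4709]  P^-=[0.7857 -0.0448 -0.7481; -0.0448 0.4613 0.5963; -0.7481 0.5963 3.5960]  S=[0.9160 0.1277; 0.1277 0.8342]  K=[0.7872 0.0827; -0.1262 0.4582; -0.5932 0.0425]  nu=[-1.0818, 0.7992]  x^+=[1.4677, -0.9300, -3.7952]  P^+=[0.1957 -0.0302 -0.3213; -0.0302 0.2864 0.5469; -0.3213 0.5469 3.2786]

innov = [-1.0818, 0.7992]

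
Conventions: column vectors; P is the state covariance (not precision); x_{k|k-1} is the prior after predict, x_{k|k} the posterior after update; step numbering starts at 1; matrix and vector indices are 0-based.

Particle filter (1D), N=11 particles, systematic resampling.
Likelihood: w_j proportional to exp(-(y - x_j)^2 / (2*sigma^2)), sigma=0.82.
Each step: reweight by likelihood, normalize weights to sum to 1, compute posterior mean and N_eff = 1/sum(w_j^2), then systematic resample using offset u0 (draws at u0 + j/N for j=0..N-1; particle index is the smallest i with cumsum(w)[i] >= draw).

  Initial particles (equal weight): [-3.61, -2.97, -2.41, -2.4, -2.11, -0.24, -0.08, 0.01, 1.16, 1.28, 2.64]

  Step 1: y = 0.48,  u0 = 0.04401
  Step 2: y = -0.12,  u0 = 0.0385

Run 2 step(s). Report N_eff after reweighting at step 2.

step 1: w=[0.0000, 0.0000, 0.0005, 0.0006, 0.0018, 0.1842, 0.2144, 0.2298, 0.1920, 0.1682, 0.0084]  mean=0.3946  Neff=5.0525  idx=[5, 5, 6, 6, 7, 7, 7, 8, 8, 9, 9]
step 2: w=[0.1237, 0.1237, 0.1249, 0.1249, 0.1235, 0.1235, 0.1235, 0.0370, 0.0370, 0.0291, 0.0291]  mean=0.0847  Neff=8.9274  idx=[0, 1, 1, 2, 3, 3, 4, 5, 6, 6, 9]

N_eff = 8.9274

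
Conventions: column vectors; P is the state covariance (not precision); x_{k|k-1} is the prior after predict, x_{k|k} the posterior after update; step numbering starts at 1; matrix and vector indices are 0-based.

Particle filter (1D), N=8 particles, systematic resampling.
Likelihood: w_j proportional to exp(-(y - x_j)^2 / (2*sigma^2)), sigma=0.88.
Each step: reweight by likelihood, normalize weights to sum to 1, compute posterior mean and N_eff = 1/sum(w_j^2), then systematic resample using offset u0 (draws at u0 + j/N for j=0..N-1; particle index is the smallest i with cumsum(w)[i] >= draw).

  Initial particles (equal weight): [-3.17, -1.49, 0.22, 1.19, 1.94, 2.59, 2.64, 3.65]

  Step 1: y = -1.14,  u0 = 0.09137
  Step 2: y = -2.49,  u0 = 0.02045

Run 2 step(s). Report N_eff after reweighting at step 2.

step 1: w=[0.0526, 0.6951, 0.2279, 0.0226, 0.0016, 0.0001, 0.0001, 0.0000]  mean=-1.1217  Neff=1.8574  idx=[1, 1, 1, 1, 1, 1, 2, 2]
step 2: w=[0.1657, 0.1657, 0.1657, 0.1657, 0.1657, 0.1657, 0.0028, 0.0028]  mean=-1.4806  Neff=6.0662  idx=[0, 0, 1, 2, 3, 3, 4, 5]

N_eff = 6.0662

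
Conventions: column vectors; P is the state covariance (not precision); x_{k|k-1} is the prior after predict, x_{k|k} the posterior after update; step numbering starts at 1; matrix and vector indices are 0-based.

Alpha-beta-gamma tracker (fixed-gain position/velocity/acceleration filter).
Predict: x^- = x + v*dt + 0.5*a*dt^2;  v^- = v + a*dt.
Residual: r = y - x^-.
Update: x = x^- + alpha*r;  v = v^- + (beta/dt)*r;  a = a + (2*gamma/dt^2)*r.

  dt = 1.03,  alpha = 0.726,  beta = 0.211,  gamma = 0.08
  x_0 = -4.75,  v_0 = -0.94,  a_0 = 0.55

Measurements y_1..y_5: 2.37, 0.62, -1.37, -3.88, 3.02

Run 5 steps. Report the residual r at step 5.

resid = 3.1421

step 1: x_pred=-5.4265  r=7.7965  x^+=0.2338  v^+=1.2236  a^+=1.7258
step 2: x_pred=2.4096  r=-1.7896  x^+=1.1103  v^+=2.6346  a^+=1.4559
step 3: x_pred=4.5963  r=-5.9663  x^+=0.2648  v^+=2.9120  a^+=0.5561
step 4: x_pred=3.5591  r=-7.4391  x^+=-1.8417  v^+=1.9609  a^+=-0.5658
step 5: x_pred=-0.1221  r=3.1421  x^+=2.1591  v^+=2.0218  a^+=-0.0919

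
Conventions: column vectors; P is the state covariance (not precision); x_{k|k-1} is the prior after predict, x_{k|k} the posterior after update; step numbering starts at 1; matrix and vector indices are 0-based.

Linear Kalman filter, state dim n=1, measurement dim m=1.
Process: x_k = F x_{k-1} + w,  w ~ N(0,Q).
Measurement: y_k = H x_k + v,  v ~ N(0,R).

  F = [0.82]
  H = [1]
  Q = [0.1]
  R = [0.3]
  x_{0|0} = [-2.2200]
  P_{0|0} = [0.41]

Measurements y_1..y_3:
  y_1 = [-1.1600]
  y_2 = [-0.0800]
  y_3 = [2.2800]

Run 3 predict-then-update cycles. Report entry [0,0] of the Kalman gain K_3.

K[0,0] = 0.3796

step 1: x^-=[-1.8204]  P^-=[0.3757]  S=[0.6757]  K=[0.5560]  nu=[0.6604]  x^+=[-1.4532]  P^+=[0.1668]
step 2: x^-=[-1.1916]  P^-=[0.2122]  S=[0.5122]  K=[0.4142]  nu=[1.1116]  x^+=[-0.7311]  P^+=[0.1243]
step 3: x^-=[-0.5995]  P^-=[0.1836]  S=[0.4836]  K=[0.3796]  nu=[2.8795]  x^+=[0.4935]  P^+=[0.1139]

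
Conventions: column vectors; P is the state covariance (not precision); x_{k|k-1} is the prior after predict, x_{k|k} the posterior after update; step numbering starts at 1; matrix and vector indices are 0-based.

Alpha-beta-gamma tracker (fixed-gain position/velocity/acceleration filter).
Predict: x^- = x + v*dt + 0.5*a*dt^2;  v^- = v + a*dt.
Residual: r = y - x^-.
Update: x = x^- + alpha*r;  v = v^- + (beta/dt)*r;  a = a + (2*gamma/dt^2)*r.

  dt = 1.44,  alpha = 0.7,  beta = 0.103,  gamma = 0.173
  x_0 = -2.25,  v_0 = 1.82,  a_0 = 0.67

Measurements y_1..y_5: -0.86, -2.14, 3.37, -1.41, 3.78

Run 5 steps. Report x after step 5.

x_post = 2.5097

step 1: x_pred=1.0655  r=-1.9255  x^+=-0.2824  v^+=2.6471  a^+=0.3487
step 2: x_pred=3.8910  r=-6.0310  x^+=-0.3307  v^+=2.7178  a^+=-0.6576
step 3: x_pred=2.9012  r=0.4688  x^+=3.2294  v^+=1.8044  a^+=-0.5794
step 4: x_pred=5.2270  r=-6.6370  x^+=0.5811  v^+=0.4954  a^+=-1.6868
step 5: x_pred=-0.4544  r=4.2344  x^+=2.5097  v^+=-1.6308  a^+=-0.9803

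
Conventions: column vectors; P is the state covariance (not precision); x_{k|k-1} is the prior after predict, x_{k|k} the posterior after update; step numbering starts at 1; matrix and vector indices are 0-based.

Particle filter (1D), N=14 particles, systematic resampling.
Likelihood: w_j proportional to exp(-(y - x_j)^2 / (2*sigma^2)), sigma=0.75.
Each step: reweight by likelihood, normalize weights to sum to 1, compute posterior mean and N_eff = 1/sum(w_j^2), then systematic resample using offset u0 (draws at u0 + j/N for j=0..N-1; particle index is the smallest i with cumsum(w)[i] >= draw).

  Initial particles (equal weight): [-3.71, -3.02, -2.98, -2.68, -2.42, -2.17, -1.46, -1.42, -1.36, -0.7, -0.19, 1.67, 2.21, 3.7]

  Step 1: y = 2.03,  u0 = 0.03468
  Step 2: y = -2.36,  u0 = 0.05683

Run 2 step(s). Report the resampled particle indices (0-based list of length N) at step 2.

step 1: w=[0.0000, 0.0000, 0.0000, 0.0000, 0.0000, 0.0000, 0.0000, 0.0000, 0.0000, 0.0007, 0.0064, 0.4546, 0.4956, 0.0428]  mean=2.0108  Neff=2.2022  idx=[11, 11, 11, 11, 11, 11, 12, 12, 12, 12, 12, 12, 12, 13]
step 2: w=[0.1636, 0.1636, 0.1636, 0.1636, 0.1636, 0.1636, 0.0026, 0.0026, 0.0026, 0.0026, 0.0026, 0.0026, 0.0026, 0.0000]  mean=1.6800  Neff=6.2258  idx=[0, 0, 1, 1, 2, 2, 2, 3, 3, 4, 4, 5, 5, 7]

resampled_idx = [0, 0, 1, 1, 2, 2, 2, 3, 3, 4, 4, 5, 5, 7]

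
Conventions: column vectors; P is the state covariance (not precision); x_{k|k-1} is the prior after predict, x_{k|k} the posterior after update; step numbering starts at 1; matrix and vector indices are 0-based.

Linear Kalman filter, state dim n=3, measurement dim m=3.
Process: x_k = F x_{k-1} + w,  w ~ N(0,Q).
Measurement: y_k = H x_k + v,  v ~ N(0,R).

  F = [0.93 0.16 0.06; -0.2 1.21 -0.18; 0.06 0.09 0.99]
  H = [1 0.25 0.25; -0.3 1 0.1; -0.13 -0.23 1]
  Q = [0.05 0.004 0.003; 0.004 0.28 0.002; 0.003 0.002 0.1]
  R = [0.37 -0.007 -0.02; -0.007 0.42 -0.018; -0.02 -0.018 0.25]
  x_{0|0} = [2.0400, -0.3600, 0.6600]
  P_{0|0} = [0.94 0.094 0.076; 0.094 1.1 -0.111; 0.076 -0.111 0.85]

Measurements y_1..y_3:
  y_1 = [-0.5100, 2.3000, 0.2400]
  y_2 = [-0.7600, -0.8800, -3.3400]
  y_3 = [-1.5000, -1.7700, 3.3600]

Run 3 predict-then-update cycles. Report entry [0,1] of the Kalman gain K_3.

K[0,1] = -0.0706

step 1: x^-=[1.8792, -0.9624, 0.7434]  P^-=[0.9286 0.1172 0.1826; 0.1172 1.9640 -0.1829; 0.1826 -0.1829 0.9356]  S=[1.6068 0.2915 0.0910; 0.2915 2.3590 -0.5829; 0.0910 -0.5829 1.3489]  K=[0.6594 -0.1643 -0.0896; 0.2263 0.7379 -0.1781; 0.1707 0.1005 0.7391]  nu=[-2.3345, 3.7518, -0.4805]  x^+=[-0.2334, 1.3634, 0.3667]  P^+=[0.2465 0.0020 -0.0001; 0.0020 0.3112 0.0095; -0.0001 0.0095 0.1817]
step 2: x^-=[0.0231, 1.6304, 0.4718]  P^-=[0.2725 0.0190 0.0336; 0.0190 0.7463 0.0119; 0.0336 0.0119 0.2832]  S=[0.7347 0.1266 0.0023; 0.1266 1.1826 -0.1508; 0.0023 -0.1508 0.5642]  K=[0.4060 -0.0986 -0.0389; 0.1824 0.5911 -0.1303; 0.1315 0.0763 0.5092]  nu=[-1.3086, -2.5506, -3.4338]  x^+=[-0.1229, 0.3315, -1.6434]  P^+=[0.1504 0.0012 0.0038; 0.0012 0.2486 0.0105; 0.0038 0.0105 0.1262]
step 3: x^-=[-0.1599, 0.7215, -1.6045]  P^-=[0.1879 0.0239 0.0278; 0.0239 0.6493 0.0164; 0.0278 0.0164 0.2286]  S=[0.6407 0.1320 -0.0009; 0.1320 1.0758 -0.1312; -0.0009 -0.1312 0.5027]  K=[0.3280 -0.0706 -0.0221; 0.1813 0.5611 -0.1237; 0.1253 0.0693 0.4583]  nu=[-1.1194, -2.3790, 5.1097]  x^+=[-0.4723, -1.4485, 0.4318]  P^+=[0.1199 0.0039 0.0057; 0.0039 0.2367 0.0103; 0.0057 0.0103 0.1139]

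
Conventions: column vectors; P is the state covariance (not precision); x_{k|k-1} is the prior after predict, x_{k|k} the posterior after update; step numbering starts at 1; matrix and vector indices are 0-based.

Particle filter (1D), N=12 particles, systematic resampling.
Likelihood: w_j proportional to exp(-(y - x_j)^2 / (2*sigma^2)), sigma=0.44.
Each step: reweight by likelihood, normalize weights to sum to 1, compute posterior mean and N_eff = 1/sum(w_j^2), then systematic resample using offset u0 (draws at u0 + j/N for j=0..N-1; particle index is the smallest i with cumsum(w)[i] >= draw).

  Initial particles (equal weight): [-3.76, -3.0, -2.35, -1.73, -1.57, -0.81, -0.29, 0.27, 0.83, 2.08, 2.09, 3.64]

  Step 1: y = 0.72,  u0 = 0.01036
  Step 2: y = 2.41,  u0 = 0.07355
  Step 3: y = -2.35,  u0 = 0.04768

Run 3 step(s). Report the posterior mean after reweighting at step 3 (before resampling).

step 1: w=[0.0000, 0.0000, 0.0000, 0.0000, 0.0000, 0.0014, 0.0434, 0.3587, 0.5866, 0.0051, 0.0048, 0.0000]  mean=0.5905  Neff=2.1067  idx=[6, 7, 7, 7, 7, 8, 8, 8, 8, 8, 8, 8]
step 2: w=[0.0000, 0.0007, 0.0007, 0.0007, 0.0007, 0.1425, 0.1425, 0.1425, 0.1425, 0.1425, 0.1425, 0.1425]  mean=0.8285  Neff=7.0368  idx=[5, 6, 6, 7, 7, 8, 9, 9, 10, 10, 11, 11]
step 3: w=[0.0833, 0.0833, 0.0833, 0.0833, 0.0833, 0.0833, 0.0833, 0.0833, 0.0833, 0.0833, 0.0833, 0.0833]  mean=0.8300  Neff=12.0000  idx=[0, 1, 2, 3, 4, 5, 6, 7, 8, 9, 10, 11]

post_mean = 0.8300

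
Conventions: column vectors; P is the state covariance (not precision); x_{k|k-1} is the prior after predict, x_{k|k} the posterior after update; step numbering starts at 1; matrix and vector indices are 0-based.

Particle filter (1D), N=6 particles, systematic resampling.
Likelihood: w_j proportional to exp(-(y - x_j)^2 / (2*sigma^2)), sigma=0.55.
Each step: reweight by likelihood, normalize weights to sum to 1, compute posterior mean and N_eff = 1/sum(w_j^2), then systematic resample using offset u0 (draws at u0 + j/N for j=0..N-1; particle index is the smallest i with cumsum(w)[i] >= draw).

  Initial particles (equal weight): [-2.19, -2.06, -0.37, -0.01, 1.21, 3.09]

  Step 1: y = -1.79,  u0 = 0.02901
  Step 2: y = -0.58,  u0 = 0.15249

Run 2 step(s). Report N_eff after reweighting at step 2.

N_eff = 5.4417

step 1: w=[0.4528, 0.5230, 0.0211, 0.0031, 0.0000, 0.0000]  mean=-2.0769  Neff=2.0876  idx=[0, 0, 0, 1, 1, 1]
step 2: w=[0.1133, 0.1133, 0.1133, 0.2201, 0.2201, 0.2201]  mean=-2.1042  Neff=5.4417  idx=[1, 2, 3, 4, 5, 5]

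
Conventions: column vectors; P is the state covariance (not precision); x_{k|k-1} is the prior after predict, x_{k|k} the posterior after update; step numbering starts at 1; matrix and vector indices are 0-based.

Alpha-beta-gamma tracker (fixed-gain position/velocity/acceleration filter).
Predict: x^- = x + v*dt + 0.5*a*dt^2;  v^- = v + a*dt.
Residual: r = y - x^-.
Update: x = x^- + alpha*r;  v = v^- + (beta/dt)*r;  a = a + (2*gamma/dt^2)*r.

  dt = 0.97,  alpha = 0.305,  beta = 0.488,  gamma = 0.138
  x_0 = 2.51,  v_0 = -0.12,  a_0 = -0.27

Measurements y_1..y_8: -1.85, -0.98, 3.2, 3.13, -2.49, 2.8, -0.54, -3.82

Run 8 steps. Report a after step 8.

a_post = -4.2359

step 1: x_pred=2.2666  r=-4.1166  x^+=1.0110  v^+=-2.4529  a^+=-1.4775
step 2: x_pred=-2.0634  r=1.0834  x^+=-1.7330  v^+=-3.3411  a^+=-1.1597
step 3: x_pred=-5.5194  r=8.7194  x^+=-2.8600  v^+=-0.0793  a^+=1.3980
step 4: x_pred=-2.2793  r=5.4093  x^+=-0.6294  v^+=3.9981  a^+=2.9847
step 5: x_pred=4.6528  r=-7.1428  x^+=2.4743  v^+=3.2997  a^+=0.8895
step 6: x_pred=6.0935  r=-3.2935  x^+=5.0890  v^+=2.5056  a^+=-0.0766
step 7: x_pred=7.4833  r=-8.0233  x^+=5.0362  v^+=-1.6052  a^+=-2.4302
step 8: x_pred=2.3359  r=-6.1559  x^+=0.4583  v^+=-7.0595  a^+=-4.2359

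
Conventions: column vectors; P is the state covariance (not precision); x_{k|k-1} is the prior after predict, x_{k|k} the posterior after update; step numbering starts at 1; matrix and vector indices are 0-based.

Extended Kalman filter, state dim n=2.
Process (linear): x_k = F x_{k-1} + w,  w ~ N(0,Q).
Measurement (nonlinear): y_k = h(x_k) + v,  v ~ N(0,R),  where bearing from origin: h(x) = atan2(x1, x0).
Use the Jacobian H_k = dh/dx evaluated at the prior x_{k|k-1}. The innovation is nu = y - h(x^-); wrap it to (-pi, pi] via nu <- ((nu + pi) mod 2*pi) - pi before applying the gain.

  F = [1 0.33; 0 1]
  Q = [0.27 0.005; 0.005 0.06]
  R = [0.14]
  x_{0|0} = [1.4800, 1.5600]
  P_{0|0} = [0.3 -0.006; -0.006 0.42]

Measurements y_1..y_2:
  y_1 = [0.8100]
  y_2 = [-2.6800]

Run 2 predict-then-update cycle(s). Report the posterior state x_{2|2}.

x_post = [0.8817, 2.8240]

step 1: x^-=[1.9948, 1.5600]  P^-=[0.6118 0.1376; 0.1376 0.4800]  H_jac=[-0.2433 0.3111]  S=[0.2018]  K=[-0.5253; 0.5740]  nu=[0.1463]  x^+=[1.9179, 1.6440]  P^+=[0.5561 0.1985; 0.1985 0.4135]
step 2: x^-=[2.4605, 1.6440]  P^-=[1.0021 0.3399; 0.3399 0.4735]  H_jac=[-0.1877 0.2810]  S=[0.1768]  K=[-0.5238; 0.3915]  nu=[3.0141]  x^+=[0.8817, 2.8240]  P^+=[0.9536 0.3762; 0.3762 0.4464]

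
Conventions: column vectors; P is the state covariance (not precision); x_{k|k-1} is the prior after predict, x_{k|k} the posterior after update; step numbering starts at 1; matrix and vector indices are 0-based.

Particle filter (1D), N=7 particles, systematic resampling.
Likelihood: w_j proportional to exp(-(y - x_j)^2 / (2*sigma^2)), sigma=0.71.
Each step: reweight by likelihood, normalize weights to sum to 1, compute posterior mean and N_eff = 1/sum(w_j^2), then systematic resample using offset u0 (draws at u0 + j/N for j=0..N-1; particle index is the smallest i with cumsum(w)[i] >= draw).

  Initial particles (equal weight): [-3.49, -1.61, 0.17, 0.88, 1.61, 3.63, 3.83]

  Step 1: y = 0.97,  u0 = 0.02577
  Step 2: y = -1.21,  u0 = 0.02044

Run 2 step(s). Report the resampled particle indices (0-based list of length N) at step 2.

resampled_idx = [0, 0, 0, 1, 1, 1, 1]

step 1: w=[0.0000, 0.0006, 0.2419, 0.4528, 0.3041, 0.0004, 0.0001]  mean=0.9302  Neff=2.8087  idx=[2, 2, 3, 3, 3, 4, 4]
step 2: w=[0.4414, 0.4414, 0.0383, 0.0383, 0.0383, 0.0011, 0.0011]  mean=0.2548  Neff=2.5375  idx=[0, 0, 0, 1, 1, 1, 1]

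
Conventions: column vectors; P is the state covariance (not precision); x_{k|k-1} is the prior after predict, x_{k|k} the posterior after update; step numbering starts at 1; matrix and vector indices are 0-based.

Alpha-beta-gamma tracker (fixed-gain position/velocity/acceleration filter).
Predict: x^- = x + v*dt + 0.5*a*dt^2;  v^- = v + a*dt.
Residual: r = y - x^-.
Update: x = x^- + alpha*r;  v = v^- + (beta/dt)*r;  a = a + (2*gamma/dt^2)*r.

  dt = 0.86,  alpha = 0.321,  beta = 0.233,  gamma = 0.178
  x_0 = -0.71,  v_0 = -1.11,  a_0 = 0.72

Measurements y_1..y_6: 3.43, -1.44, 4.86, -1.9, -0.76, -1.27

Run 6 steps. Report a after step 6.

a_post = -7.3036

step 1: x_pred=-1.3983  r=4.8283  x^+=0.1516  v^+=0.8173  a^+=3.0441
step 2: x_pred=1.9802  r=-3.4202  x^+=0.8823  v^+=2.5086  a^+=1.3978
step 3: x_pred=3.5566  r=1.3034  x^+=3.9750  v^+=4.0639  a^+=2.0252
step 4: x_pred=8.2188  r=-10.1188  x^+=4.9707  v^+=3.0640  a^+=-2.8454
step 5: x_pred=6.5535  r=-7.3135  x^+=4.2059  v^+=-1.3645  a^+=-6.3657
step 6: x_pred=0.6783  r=-1.9483  x^+=0.0529  v^+=-7.3669  a^+=-7.3036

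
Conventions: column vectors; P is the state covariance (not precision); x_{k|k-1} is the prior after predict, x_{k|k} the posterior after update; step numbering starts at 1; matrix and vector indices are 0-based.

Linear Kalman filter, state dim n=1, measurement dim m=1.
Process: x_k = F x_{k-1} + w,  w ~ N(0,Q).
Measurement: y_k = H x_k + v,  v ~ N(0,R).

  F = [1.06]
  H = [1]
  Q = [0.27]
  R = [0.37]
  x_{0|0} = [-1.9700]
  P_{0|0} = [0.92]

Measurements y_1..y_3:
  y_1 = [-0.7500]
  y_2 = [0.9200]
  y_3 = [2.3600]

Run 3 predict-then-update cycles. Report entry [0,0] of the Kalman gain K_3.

step 1: x^-=[-2.0882]  P^-=[1.3037]  S=[1.6737]  K=[0.7789]  nu=[1.3382]  x^+=[-1.0458]  P^+=[0.2882]
step 2: x^-=[-1.1086]  P^-=[0.5938]  S=[0.9638]  K=[0.6161]  nu=[2.0286]  x^+=[0.1413]  P^+=[0.2280]
step 3: x^-=[0.1497]  P^-=[0.5261]  S=[0.8961]  K=[0.5871]  nu=[2.2103]  x^+=[1.4474]  P^+=[0.2172]

K[0,0] = 0.5871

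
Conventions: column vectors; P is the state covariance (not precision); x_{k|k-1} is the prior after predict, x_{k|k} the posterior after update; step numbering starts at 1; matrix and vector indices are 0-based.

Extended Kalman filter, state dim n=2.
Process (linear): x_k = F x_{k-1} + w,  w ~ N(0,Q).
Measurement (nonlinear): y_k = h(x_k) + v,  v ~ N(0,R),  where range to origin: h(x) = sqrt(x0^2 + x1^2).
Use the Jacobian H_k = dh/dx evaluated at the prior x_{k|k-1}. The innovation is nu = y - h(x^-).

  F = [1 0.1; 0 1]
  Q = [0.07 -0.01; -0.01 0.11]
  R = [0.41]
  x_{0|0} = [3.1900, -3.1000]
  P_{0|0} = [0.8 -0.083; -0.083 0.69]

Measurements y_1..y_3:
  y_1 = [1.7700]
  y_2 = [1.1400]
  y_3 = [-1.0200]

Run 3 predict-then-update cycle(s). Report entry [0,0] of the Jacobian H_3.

H_jac[0,0] = 0.5941

step 1: x^-=[2.8800, -3.1000]  P^-=[0.8603 -0.0240; -0.0240 0.8000]  H_jac=[0.6806 -0.7326]  S=[1.2619]  K=[0.4780; -0.4774]  nu=[-2.4614]  x^+=[1.7036, -1.9249]  P^+=[0.5720 0.2639; 0.2639 0.5124]
step 2: x^-=[1.5111, -1.9249]  P^-=[0.6999 0.3052; 0.3052 0.6224]  H_jac=[0.6175 -0.7866]  S=[0.7655]  K=[0.2510; -0.3934]  nu=[-1.3072]  x^+=[1.1830, -1.4107]  P^+=[0.6517 0.3808; 0.3808 0.5039]
step 3: x^-=[1.0419, -1.4107]  P^-=[0.8029 0.4212; 0.4212 0.6139]  H_jac=[0.5941 -0.8044]  S=[0.6881]  K=[0.2009; -0.3541]  nu=[-2.7738]  x^+=[0.4847, -0.4286]  P^+=[0.7751 0.4701; 0.4701 0.5277]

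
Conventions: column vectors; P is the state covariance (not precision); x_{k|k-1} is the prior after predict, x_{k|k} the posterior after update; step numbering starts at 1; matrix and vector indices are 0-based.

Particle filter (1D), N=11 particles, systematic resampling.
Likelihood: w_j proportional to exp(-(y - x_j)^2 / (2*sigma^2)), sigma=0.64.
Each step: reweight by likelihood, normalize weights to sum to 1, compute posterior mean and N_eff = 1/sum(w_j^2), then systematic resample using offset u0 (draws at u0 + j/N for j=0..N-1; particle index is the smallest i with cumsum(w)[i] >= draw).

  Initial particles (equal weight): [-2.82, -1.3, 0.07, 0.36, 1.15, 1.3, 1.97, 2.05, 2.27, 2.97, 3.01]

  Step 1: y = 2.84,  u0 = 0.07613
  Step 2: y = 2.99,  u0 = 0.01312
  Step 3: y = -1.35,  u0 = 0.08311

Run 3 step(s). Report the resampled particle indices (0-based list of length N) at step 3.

resampled_idx = [0, 0, 0, 0, 0, 0, 1, 1, 1, 1, 2]

step 1: w=[0.0000, 0.0000, 0.0000, 0.0002, 0.0086, 0.0155, 0.1113, 0.1308, 0.1885, 0.2746, 0.2706]  mean=2.5753  Neff=4.6742  idx=[6, 7, 7, 8, 8, 9, 9, 9, 10, 10, 10]
step 2: w=[0.0350, 0.0424, 0.0424, 0.0662, 0.0662, 0.1246, 0.1246, 0.1246, 0.1246, 0.1246, 0.1246]  mean=2.7792  Neff=9.3652  idx=[0, 2, 4, 5, 5, 6, 7, 8, 8, 9, 10]
step 3: w=[0.6257, 0.3246, 0.0493, 0.0001, 0.0001, 0.0001, 0.0001, 0.0000, 0.0000, 0.0000, 0.0000]  mean=2.0111  Neff=2.0026  idx=[0, 0, 0, 0, 0, 0, 1, 1, 1, 1, 2]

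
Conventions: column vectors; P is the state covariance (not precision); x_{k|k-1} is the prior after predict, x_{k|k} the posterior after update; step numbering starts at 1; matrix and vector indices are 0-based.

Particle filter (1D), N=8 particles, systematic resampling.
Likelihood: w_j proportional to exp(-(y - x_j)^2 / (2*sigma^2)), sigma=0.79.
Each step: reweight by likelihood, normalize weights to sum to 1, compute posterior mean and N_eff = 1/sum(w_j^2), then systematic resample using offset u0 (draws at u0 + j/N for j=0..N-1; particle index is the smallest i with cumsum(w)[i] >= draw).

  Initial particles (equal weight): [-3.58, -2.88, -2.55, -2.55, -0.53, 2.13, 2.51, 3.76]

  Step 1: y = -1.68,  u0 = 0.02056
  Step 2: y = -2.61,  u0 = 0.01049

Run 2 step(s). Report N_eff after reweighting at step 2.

N_eff = 6.7978

step 1: w=[0.0307, 0.1745, 0.3016, 0.3016, 0.1917, 0.0000, 0.0000, 0.0000]  mean=-2.2519  Neff=3.9995  idx=[0, 1, 2, 2, 3, 3, 3, 4]
step 2: w=[0.0732, 0.1467, 0.1551, 0.1551, 0.1551, 0.1551, 0.1551, 0.0049]  mean=-2.6640  Neff=6.7978  idx=[0, 1, 2, 3, 3, 4, 5, 6]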